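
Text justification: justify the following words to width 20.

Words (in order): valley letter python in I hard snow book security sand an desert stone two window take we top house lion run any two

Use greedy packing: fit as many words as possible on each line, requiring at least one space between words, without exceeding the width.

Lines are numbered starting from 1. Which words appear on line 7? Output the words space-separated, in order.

Answer: two

Derivation:
Line 1: ['valley', 'letter', 'python'] (min_width=20, slack=0)
Line 2: ['in', 'I', 'hard', 'snow', 'book'] (min_width=19, slack=1)
Line 3: ['security', 'sand', 'an'] (min_width=16, slack=4)
Line 4: ['desert', 'stone', 'two'] (min_width=16, slack=4)
Line 5: ['window', 'take', 'we', 'top'] (min_width=18, slack=2)
Line 6: ['house', 'lion', 'run', 'any'] (min_width=18, slack=2)
Line 7: ['two'] (min_width=3, slack=17)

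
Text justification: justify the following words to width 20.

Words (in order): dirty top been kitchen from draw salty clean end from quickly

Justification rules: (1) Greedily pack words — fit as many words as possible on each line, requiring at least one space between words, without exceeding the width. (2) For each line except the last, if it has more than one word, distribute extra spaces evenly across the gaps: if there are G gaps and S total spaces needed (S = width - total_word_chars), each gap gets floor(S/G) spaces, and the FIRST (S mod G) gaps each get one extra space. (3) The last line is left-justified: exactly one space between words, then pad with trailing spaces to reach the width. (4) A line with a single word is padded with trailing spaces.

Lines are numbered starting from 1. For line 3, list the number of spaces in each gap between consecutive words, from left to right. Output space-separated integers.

Line 1: ['dirty', 'top', 'been'] (min_width=14, slack=6)
Line 2: ['kitchen', 'from', 'draw'] (min_width=17, slack=3)
Line 3: ['salty', 'clean', 'end', 'from'] (min_width=20, slack=0)
Line 4: ['quickly'] (min_width=7, slack=13)

Answer: 1 1 1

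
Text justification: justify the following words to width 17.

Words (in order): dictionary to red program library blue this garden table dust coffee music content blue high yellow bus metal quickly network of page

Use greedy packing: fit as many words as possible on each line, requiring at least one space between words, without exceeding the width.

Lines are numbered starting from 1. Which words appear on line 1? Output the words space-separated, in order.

Answer: dictionary to red

Derivation:
Line 1: ['dictionary', 'to', 'red'] (min_width=17, slack=0)
Line 2: ['program', 'library'] (min_width=15, slack=2)
Line 3: ['blue', 'this', 'garden'] (min_width=16, slack=1)
Line 4: ['table', 'dust', 'coffee'] (min_width=17, slack=0)
Line 5: ['music', 'content'] (min_width=13, slack=4)
Line 6: ['blue', 'high', 'yellow'] (min_width=16, slack=1)
Line 7: ['bus', 'metal', 'quickly'] (min_width=17, slack=0)
Line 8: ['network', 'of', 'page'] (min_width=15, slack=2)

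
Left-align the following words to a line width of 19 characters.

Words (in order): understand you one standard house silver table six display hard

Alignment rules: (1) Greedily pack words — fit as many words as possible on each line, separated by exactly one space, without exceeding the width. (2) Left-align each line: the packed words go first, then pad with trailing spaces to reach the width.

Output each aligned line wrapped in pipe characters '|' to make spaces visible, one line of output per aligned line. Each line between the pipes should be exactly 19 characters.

Answer: |understand you one |
|standard house     |
|silver table six   |
|display hard       |

Derivation:
Line 1: ['understand', 'you', 'one'] (min_width=18, slack=1)
Line 2: ['standard', 'house'] (min_width=14, slack=5)
Line 3: ['silver', 'table', 'six'] (min_width=16, slack=3)
Line 4: ['display', 'hard'] (min_width=12, slack=7)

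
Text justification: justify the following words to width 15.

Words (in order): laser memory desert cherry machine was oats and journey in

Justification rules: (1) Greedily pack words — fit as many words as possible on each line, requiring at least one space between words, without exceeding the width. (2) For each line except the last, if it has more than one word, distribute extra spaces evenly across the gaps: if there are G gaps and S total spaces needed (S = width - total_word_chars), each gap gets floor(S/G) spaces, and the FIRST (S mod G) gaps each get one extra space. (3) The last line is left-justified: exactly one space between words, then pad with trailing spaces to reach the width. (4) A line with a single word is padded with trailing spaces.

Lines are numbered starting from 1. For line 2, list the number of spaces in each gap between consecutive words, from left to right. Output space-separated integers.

Answer: 3

Derivation:
Line 1: ['laser', 'memory'] (min_width=12, slack=3)
Line 2: ['desert', 'cherry'] (min_width=13, slack=2)
Line 3: ['machine', 'was'] (min_width=11, slack=4)
Line 4: ['oats', 'and'] (min_width=8, slack=7)
Line 5: ['journey', 'in'] (min_width=10, slack=5)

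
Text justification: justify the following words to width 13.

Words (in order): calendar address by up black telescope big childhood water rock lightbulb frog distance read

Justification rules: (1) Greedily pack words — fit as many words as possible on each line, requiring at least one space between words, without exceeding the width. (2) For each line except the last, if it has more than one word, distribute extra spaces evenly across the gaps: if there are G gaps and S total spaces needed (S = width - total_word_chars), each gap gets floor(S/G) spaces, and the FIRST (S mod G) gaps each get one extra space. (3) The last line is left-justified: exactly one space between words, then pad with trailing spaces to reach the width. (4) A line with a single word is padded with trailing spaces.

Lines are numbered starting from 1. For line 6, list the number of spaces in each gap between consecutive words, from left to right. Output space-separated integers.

Line 1: ['calendar'] (min_width=8, slack=5)
Line 2: ['address', 'by', 'up'] (min_width=13, slack=0)
Line 3: ['black'] (min_width=5, slack=8)
Line 4: ['telescope', 'big'] (min_width=13, slack=0)
Line 5: ['childhood'] (min_width=9, slack=4)
Line 6: ['water', 'rock'] (min_width=10, slack=3)
Line 7: ['lightbulb'] (min_width=9, slack=4)
Line 8: ['frog', 'distance'] (min_width=13, slack=0)
Line 9: ['read'] (min_width=4, slack=9)

Answer: 4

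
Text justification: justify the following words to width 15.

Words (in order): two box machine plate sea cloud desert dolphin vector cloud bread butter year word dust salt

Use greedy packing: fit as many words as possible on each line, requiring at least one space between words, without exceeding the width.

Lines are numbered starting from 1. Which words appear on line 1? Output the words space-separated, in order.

Line 1: ['two', 'box', 'machine'] (min_width=15, slack=0)
Line 2: ['plate', 'sea', 'cloud'] (min_width=15, slack=0)
Line 3: ['desert', 'dolphin'] (min_width=14, slack=1)
Line 4: ['vector', 'cloud'] (min_width=12, slack=3)
Line 5: ['bread', 'butter'] (min_width=12, slack=3)
Line 6: ['year', 'word', 'dust'] (min_width=14, slack=1)
Line 7: ['salt'] (min_width=4, slack=11)

Answer: two box machine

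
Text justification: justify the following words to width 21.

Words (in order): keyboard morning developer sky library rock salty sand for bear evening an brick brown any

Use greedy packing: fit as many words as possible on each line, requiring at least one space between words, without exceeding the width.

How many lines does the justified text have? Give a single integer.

Line 1: ['keyboard', 'morning'] (min_width=16, slack=5)
Line 2: ['developer', 'sky', 'library'] (min_width=21, slack=0)
Line 3: ['rock', 'salty', 'sand', 'for'] (min_width=19, slack=2)
Line 4: ['bear', 'evening', 'an', 'brick'] (min_width=21, slack=0)
Line 5: ['brown', 'any'] (min_width=9, slack=12)
Total lines: 5

Answer: 5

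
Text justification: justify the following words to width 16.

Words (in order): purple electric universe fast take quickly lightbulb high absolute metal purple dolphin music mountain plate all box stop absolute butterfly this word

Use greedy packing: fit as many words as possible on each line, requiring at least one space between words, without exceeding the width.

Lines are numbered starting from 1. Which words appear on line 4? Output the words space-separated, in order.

Line 1: ['purple', 'electric'] (min_width=15, slack=1)
Line 2: ['universe', 'fast'] (min_width=13, slack=3)
Line 3: ['take', 'quickly'] (min_width=12, slack=4)
Line 4: ['lightbulb', 'high'] (min_width=14, slack=2)
Line 5: ['absolute', 'metal'] (min_width=14, slack=2)
Line 6: ['purple', 'dolphin'] (min_width=14, slack=2)
Line 7: ['music', 'mountain'] (min_width=14, slack=2)
Line 8: ['plate', 'all', 'box'] (min_width=13, slack=3)
Line 9: ['stop', 'absolute'] (min_width=13, slack=3)
Line 10: ['butterfly', 'this'] (min_width=14, slack=2)
Line 11: ['word'] (min_width=4, slack=12)

Answer: lightbulb high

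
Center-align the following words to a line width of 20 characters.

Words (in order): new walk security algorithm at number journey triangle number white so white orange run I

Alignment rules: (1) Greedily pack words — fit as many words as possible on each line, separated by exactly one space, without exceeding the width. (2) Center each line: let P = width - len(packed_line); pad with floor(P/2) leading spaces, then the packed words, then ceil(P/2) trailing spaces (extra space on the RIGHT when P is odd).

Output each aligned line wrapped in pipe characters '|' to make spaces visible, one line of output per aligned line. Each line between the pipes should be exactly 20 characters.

Answer: | new walk security  |
|algorithm at number |
|  journey triangle  |
|  number white so   |
| white orange run I |

Derivation:
Line 1: ['new', 'walk', 'security'] (min_width=17, slack=3)
Line 2: ['algorithm', 'at', 'number'] (min_width=19, slack=1)
Line 3: ['journey', 'triangle'] (min_width=16, slack=4)
Line 4: ['number', 'white', 'so'] (min_width=15, slack=5)
Line 5: ['white', 'orange', 'run', 'I'] (min_width=18, slack=2)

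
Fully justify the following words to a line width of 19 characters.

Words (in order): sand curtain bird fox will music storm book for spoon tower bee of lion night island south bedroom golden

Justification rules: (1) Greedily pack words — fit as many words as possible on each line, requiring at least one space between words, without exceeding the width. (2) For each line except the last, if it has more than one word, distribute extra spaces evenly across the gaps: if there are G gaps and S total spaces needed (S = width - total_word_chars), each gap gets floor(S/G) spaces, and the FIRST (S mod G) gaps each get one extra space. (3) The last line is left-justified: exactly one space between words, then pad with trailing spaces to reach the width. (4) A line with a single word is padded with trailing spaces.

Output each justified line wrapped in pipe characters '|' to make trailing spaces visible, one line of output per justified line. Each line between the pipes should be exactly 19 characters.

Line 1: ['sand', 'curtain', 'bird'] (min_width=17, slack=2)
Line 2: ['fox', 'will', 'music'] (min_width=14, slack=5)
Line 3: ['storm', 'book', 'for'] (min_width=14, slack=5)
Line 4: ['spoon', 'tower', 'bee', 'of'] (min_width=18, slack=1)
Line 5: ['lion', 'night', 'island'] (min_width=17, slack=2)
Line 6: ['south', 'bedroom'] (min_width=13, slack=6)
Line 7: ['golden'] (min_width=6, slack=13)

Answer: |sand  curtain  bird|
|fox    will   music|
|storm    book   for|
|spoon  tower bee of|
|lion  night  island|
|south       bedroom|
|golden             |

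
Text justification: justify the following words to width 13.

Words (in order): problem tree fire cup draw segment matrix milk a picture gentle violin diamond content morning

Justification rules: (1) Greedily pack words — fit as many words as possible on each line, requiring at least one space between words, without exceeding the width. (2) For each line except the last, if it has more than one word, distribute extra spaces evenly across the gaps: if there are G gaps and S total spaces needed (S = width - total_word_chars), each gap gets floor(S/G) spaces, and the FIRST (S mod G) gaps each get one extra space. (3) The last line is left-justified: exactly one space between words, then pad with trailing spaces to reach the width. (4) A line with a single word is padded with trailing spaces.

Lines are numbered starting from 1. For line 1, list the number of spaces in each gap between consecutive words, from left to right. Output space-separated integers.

Answer: 2

Derivation:
Line 1: ['problem', 'tree'] (min_width=12, slack=1)
Line 2: ['fire', 'cup', 'draw'] (min_width=13, slack=0)
Line 3: ['segment'] (min_width=7, slack=6)
Line 4: ['matrix', 'milk', 'a'] (min_width=13, slack=0)
Line 5: ['picture'] (min_width=7, slack=6)
Line 6: ['gentle', 'violin'] (min_width=13, slack=0)
Line 7: ['diamond'] (min_width=7, slack=6)
Line 8: ['content'] (min_width=7, slack=6)
Line 9: ['morning'] (min_width=7, slack=6)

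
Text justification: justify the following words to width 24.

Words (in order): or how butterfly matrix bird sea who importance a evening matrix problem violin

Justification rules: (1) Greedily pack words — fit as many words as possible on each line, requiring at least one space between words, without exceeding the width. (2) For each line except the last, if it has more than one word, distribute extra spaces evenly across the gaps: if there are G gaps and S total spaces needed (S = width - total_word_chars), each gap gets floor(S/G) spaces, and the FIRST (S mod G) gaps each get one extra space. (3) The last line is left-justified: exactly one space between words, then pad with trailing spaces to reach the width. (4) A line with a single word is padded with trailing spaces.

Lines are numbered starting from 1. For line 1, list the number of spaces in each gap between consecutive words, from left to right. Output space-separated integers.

Line 1: ['or', 'how', 'butterfly', 'matrix'] (min_width=23, slack=1)
Line 2: ['bird', 'sea', 'who', 'importance'] (min_width=23, slack=1)
Line 3: ['a', 'evening', 'matrix', 'problem'] (min_width=24, slack=0)
Line 4: ['violin'] (min_width=6, slack=18)

Answer: 2 1 1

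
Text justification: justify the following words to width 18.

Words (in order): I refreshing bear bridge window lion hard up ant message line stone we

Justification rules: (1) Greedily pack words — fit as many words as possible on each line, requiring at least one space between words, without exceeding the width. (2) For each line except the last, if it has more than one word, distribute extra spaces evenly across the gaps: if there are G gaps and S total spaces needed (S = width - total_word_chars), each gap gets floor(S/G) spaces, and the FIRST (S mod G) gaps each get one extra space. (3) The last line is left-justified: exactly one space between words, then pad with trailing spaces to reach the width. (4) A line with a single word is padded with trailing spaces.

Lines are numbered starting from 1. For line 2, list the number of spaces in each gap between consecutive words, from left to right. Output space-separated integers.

Line 1: ['I', 'refreshing', 'bear'] (min_width=17, slack=1)
Line 2: ['bridge', 'window', 'lion'] (min_width=18, slack=0)
Line 3: ['hard', 'up', 'ant'] (min_width=11, slack=7)
Line 4: ['message', 'line', 'stone'] (min_width=18, slack=0)
Line 5: ['we'] (min_width=2, slack=16)

Answer: 1 1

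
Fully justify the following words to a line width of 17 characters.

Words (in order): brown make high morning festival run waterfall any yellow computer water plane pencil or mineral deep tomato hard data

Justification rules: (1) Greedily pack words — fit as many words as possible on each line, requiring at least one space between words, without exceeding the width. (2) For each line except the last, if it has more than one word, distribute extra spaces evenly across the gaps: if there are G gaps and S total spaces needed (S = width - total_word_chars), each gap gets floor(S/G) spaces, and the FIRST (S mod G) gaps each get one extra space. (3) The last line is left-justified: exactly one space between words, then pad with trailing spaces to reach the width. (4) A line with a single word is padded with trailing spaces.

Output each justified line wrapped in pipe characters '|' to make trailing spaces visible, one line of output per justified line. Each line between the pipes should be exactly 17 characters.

Line 1: ['brown', 'make', 'high'] (min_width=15, slack=2)
Line 2: ['morning', 'festival'] (min_width=16, slack=1)
Line 3: ['run', 'waterfall', 'any'] (min_width=17, slack=0)
Line 4: ['yellow', 'computer'] (min_width=15, slack=2)
Line 5: ['water', 'plane'] (min_width=11, slack=6)
Line 6: ['pencil', 'or', 'mineral'] (min_width=17, slack=0)
Line 7: ['deep', 'tomato', 'hard'] (min_width=16, slack=1)
Line 8: ['data'] (min_width=4, slack=13)

Answer: |brown  make  high|
|morning  festival|
|run waterfall any|
|yellow   computer|
|water       plane|
|pencil or mineral|
|deep  tomato hard|
|data             |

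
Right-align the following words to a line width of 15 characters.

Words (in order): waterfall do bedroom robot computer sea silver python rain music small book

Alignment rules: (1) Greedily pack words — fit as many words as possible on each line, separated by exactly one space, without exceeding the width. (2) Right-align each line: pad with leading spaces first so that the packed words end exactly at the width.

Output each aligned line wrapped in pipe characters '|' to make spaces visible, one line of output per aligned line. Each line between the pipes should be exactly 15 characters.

Line 1: ['waterfall', 'do'] (min_width=12, slack=3)
Line 2: ['bedroom', 'robot'] (min_width=13, slack=2)
Line 3: ['computer', 'sea'] (min_width=12, slack=3)
Line 4: ['silver', 'python'] (min_width=13, slack=2)
Line 5: ['rain', 'music'] (min_width=10, slack=5)
Line 6: ['small', 'book'] (min_width=10, slack=5)

Answer: |   waterfall do|
|  bedroom robot|
|   computer sea|
|  silver python|
|     rain music|
|     small book|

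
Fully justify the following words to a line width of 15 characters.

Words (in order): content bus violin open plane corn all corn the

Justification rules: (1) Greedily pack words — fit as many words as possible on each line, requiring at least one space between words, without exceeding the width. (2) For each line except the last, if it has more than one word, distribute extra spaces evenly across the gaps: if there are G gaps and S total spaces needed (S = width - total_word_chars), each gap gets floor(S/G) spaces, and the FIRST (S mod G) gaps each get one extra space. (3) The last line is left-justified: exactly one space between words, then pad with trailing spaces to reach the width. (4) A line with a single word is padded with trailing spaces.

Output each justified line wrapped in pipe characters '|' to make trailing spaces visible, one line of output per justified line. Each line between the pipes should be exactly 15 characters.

Answer: |content     bus|
|violin     open|
|plane  corn all|
|corn the       |

Derivation:
Line 1: ['content', 'bus'] (min_width=11, slack=4)
Line 2: ['violin', 'open'] (min_width=11, slack=4)
Line 3: ['plane', 'corn', 'all'] (min_width=14, slack=1)
Line 4: ['corn', 'the'] (min_width=8, slack=7)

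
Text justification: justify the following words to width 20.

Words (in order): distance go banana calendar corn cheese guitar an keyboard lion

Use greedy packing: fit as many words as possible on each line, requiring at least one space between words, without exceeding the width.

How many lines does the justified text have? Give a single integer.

Line 1: ['distance', 'go', 'banana'] (min_width=18, slack=2)
Line 2: ['calendar', 'corn', 'cheese'] (min_width=20, slack=0)
Line 3: ['guitar', 'an', 'keyboard'] (min_width=18, slack=2)
Line 4: ['lion'] (min_width=4, slack=16)
Total lines: 4

Answer: 4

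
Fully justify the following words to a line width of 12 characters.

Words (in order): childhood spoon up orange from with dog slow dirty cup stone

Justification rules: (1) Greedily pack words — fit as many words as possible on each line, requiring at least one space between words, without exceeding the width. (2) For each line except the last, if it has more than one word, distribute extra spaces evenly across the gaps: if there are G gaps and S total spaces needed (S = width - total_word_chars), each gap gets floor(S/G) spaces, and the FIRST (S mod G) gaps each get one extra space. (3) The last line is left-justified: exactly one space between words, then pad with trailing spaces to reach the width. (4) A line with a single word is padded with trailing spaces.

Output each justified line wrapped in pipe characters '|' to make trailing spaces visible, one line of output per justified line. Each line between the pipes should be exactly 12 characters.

Answer: |childhood   |
|spoon     up|
|orange  from|
|with     dog|
|slow   dirty|
|cup stone   |

Derivation:
Line 1: ['childhood'] (min_width=9, slack=3)
Line 2: ['spoon', 'up'] (min_width=8, slack=4)
Line 3: ['orange', 'from'] (min_width=11, slack=1)
Line 4: ['with', 'dog'] (min_width=8, slack=4)
Line 5: ['slow', 'dirty'] (min_width=10, slack=2)
Line 6: ['cup', 'stone'] (min_width=9, slack=3)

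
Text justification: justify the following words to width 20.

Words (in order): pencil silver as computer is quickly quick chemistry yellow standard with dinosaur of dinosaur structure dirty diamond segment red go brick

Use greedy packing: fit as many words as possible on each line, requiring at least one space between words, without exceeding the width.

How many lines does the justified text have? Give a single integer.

Line 1: ['pencil', 'silver', 'as'] (min_width=16, slack=4)
Line 2: ['computer', 'is', 'quickly'] (min_width=19, slack=1)
Line 3: ['quick', 'chemistry'] (min_width=15, slack=5)
Line 4: ['yellow', 'standard', 'with'] (min_width=20, slack=0)
Line 5: ['dinosaur', 'of', 'dinosaur'] (min_width=20, slack=0)
Line 6: ['structure', 'dirty'] (min_width=15, slack=5)
Line 7: ['diamond', 'segment', 'red'] (min_width=19, slack=1)
Line 8: ['go', 'brick'] (min_width=8, slack=12)
Total lines: 8

Answer: 8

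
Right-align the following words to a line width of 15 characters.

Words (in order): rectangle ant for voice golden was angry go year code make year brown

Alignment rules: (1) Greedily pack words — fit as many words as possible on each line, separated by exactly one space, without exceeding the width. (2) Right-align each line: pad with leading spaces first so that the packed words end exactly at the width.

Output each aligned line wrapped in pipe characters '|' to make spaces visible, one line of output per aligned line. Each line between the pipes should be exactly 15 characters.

Line 1: ['rectangle', 'ant'] (min_width=13, slack=2)
Line 2: ['for', 'voice'] (min_width=9, slack=6)
Line 3: ['golden', 'was'] (min_width=10, slack=5)
Line 4: ['angry', 'go', 'year'] (min_width=13, slack=2)
Line 5: ['code', 'make', 'year'] (min_width=14, slack=1)
Line 6: ['brown'] (min_width=5, slack=10)

Answer: |  rectangle ant|
|      for voice|
|     golden was|
|  angry go year|
| code make year|
|          brown|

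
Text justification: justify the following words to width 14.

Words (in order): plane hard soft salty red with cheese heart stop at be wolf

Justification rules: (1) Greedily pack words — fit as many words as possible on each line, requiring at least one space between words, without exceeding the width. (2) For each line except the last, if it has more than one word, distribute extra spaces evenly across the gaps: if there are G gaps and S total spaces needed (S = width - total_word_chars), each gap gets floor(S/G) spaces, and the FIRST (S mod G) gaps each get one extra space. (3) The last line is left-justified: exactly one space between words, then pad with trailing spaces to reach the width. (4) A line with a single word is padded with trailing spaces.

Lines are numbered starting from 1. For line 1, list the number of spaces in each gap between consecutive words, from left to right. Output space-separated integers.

Line 1: ['plane', 'hard'] (min_width=10, slack=4)
Line 2: ['soft', 'salty', 'red'] (min_width=14, slack=0)
Line 3: ['with', 'cheese'] (min_width=11, slack=3)
Line 4: ['heart', 'stop', 'at'] (min_width=13, slack=1)
Line 5: ['be', 'wolf'] (min_width=7, slack=7)

Answer: 5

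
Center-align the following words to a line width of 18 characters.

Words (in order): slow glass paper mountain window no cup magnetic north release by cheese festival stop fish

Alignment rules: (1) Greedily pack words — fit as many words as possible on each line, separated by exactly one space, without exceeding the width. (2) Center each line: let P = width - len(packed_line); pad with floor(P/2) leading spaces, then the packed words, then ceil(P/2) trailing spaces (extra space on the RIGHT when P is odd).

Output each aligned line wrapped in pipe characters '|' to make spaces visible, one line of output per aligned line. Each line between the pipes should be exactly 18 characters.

Line 1: ['slow', 'glass', 'paper'] (min_width=16, slack=2)
Line 2: ['mountain', 'window', 'no'] (min_width=18, slack=0)
Line 3: ['cup', 'magnetic', 'north'] (min_width=18, slack=0)
Line 4: ['release', 'by', 'cheese'] (min_width=17, slack=1)
Line 5: ['festival', 'stop', 'fish'] (min_width=18, slack=0)

Answer: | slow glass paper |
|mountain window no|
|cup magnetic north|
|release by cheese |
|festival stop fish|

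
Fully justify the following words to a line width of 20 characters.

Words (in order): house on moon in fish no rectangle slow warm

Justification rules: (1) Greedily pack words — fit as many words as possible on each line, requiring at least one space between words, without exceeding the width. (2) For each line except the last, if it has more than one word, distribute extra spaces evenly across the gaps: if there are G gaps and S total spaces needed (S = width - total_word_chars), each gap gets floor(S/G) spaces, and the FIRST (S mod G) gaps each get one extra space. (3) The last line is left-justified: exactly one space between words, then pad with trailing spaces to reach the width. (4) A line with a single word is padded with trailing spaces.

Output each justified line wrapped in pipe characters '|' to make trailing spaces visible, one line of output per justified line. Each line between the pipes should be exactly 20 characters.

Line 1: ['house', 'on', 'moon', 'in'] (min_width=16, slack=4)
Line 2: ['fish', 'no', 'rectangle'] (min_width=17, slack=3)
Line 3: ['slow', 'warm'] (min_width=9, slack=11)

Answer: |house   on  moon  in|
|fish   no  rectangle|
|slow warm           |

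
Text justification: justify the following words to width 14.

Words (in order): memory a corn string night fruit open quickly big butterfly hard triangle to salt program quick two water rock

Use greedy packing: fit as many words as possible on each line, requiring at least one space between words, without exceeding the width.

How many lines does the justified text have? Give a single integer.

Line 1: ['memory', 'a', 'corn'] (min_width=13, slack=1)
Line 2: ['string', 'night'] (min_width=12, slack=2)
Line 3: ['fruit', 'open'] (min_width=10, slack=4)
Line 4: ['quickly', 'big'] (min_width=11, slack=3)
Line 5: ['butterfly', 'hard'] (min_width=14, slack=0)
Line 6: ['triangle', 'to'] (min_width=11, slack=3)
Line 7: ['salt', 'program'] (min_width=12, slack=2)
Line 8: ['quick', 'two'] (min_width=9, slack=5)
Line 9: ['water', 'rock'] (min_width=10, slack=4)
Total lines: 9

Answer: 9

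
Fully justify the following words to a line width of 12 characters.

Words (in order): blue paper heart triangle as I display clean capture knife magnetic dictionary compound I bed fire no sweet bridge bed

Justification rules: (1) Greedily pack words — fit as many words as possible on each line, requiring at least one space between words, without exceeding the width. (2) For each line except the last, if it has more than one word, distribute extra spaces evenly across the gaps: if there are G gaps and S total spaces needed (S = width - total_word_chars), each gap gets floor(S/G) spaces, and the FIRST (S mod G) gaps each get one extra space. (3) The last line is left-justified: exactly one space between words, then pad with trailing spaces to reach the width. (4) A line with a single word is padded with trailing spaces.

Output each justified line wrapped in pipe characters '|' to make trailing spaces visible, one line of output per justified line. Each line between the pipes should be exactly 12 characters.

Line 1: ['blue', 'paper'] (min_width=10, slack=2)
Line 2: ['heart'] (min_width=5, slack=7)
Line 3: ['triangle', 'as'] (min_width=11, slack=1)
Line 4: ['I', 'display'] (min_width=9, slack=3)
Line 5: ['clean'] (min_width=5, slack=7)
Line 6: ['capture'] (min_width=7, slack=5)
Line 7: ['knife'] (min_width=5, slack=7)
Line 8: ['magnetic'] (min_width=8, slack=4)
Line 9: ['dictionary'] (min_width=10, slack=2)
Line 10: ['compound', 'I'] (min_width=10, slack=2)
Line 11: ['bed', 'fire', 'no'] (min_width=11, slack=1)
Line 12: ['sweet', 'bridge'] (min_width=12, slack=0)
Line 13: ['bed'] (min_width=3, slack=9)

Answer: |blue   paper|
|heart       |
|triangle  as|
|I    display|
|clean       |
|capture     |
|knife       |
|magnetic    |
|dictionary  |
|compound   I|
|bed  fire no|
|sweet bridge|
|bed         |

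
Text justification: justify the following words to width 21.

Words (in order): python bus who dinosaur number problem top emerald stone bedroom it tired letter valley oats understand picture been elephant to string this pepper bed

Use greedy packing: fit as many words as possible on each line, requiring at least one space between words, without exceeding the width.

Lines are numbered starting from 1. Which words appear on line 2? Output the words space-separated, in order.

Answer: dinosaur number

Derivation:
Line 1: ['python', 'bus', 'who'] (min_width=14, slack=7)
Line 2: ['dinosaur', 'number'] (min_width=15, slack=6)
Line 3: ['problem', 'top', 'emerald'] (min_width=19, slack=2)
Line 4: ['stone', 'bedroom', 'it'] (min_width=16, slack=5)
Line 5: ['tired', 'letter', 'valley'] (min_width=19, slack=2)
Line 6: ['oats', 'understand'] (min_width=15, slack=6)
Line 7: ['picture', 'been', 'elephant'] (min_width=21, slack=0)
Line 8: ['to', 'string', 'this', 'pepper'] (min_width=21, slack=0)
Line 9: ['bed'] (min_width=3, slack=18)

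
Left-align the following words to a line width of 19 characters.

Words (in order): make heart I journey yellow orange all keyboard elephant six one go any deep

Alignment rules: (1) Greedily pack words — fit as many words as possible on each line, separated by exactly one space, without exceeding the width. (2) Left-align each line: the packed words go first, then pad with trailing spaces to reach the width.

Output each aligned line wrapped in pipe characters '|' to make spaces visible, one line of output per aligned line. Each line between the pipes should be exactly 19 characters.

Line 1: ['make', 'heart', 'I'] (min_width=12, slack=7)
Line 2: ['journey', 'yellow'] (min_width=14, slack=5)
Line 3: ['orange', 'all', 'keyboard'] (min_width=19, slack=0)
Line 4: ['elephant', 'six', 'one', 'go'] (min_width=19, slack=0)
Line 5: ['any', 'deep'] (min_width=8, slack=11)

Answer: |make heart I       |
|journey yellow     |
|orange all keyboard|
|elephant six one go|
|any deep           |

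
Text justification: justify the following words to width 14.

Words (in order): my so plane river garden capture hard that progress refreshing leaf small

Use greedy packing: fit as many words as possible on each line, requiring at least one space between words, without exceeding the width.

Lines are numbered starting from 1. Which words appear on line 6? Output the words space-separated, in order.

Line 1: ['my', 'so', 'plane'] (min_width=11, slack=3)
Line 2: ['river', 'garden'] (min_width=12, slack=2)
Line 3: ['capture', 'hard'] (min_width=12, slack=2)
Line 4: ['that', 'progress'] (min_width=13, slack=1)
Line 5: ['refreshing'] (min_width=10, slack=4)
Line 6: ['leaf', 'small'] (min_width=10, slack=4)

Answer: leaf small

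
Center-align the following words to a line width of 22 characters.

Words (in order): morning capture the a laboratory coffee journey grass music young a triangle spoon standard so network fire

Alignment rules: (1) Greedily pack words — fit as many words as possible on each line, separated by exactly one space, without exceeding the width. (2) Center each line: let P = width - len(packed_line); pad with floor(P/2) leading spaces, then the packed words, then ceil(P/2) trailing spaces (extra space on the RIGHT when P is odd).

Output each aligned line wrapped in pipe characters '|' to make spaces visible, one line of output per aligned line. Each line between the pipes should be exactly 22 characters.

Line 1: ['morning', 'capture', 'the', 'a'] (min_width=21, slack=1)
Line 2: ['laboratory', 'coffee'] (min_width=17, slack=5)
Line 3: ['journey', 'grass', 'music'] (min_width=19, slack=3)
Line 4: ['young', 'a', 'triangle', 'spoon'] (min_width=22, slack=0)
Line 5: ['standard', 'so', 'network'] (min_width=19, slack=3)
Line 6: ['fire'] (min_width=4, slack=18)

Answer: |morning capture the a |
|  laboratory coffee   |
| journey grass music  |
|young a triangle spoon|
| standard so network  |
|         fire         |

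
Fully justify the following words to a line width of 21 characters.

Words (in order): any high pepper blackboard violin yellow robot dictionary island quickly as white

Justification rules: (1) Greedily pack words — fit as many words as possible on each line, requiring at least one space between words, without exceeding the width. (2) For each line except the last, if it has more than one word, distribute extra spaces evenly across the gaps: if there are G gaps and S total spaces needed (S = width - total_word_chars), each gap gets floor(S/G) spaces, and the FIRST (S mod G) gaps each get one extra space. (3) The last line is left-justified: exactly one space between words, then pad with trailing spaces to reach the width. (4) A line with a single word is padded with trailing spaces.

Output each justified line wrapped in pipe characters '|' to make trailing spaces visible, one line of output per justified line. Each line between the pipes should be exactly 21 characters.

Answer: |any    high    pepper|
|blackboard     violin|
|yellow          robot|
|dictionary     island|
|quickly as white     |

Derivation:
Line 1: ['any', 'high', 'pepper'] (min_width=15, slack=6)
Line 2: ['blackboard', 'violin'] (min_width=17, slack=4)
Line 3: ['yellow', 'robot'] (min_width=12, slack=9)
Line 4: ['dictionary', 'island'] (min_width=17, slack=4)
Line 5: ['quickly', 'as', 'white'] (min_width=16, slack=5)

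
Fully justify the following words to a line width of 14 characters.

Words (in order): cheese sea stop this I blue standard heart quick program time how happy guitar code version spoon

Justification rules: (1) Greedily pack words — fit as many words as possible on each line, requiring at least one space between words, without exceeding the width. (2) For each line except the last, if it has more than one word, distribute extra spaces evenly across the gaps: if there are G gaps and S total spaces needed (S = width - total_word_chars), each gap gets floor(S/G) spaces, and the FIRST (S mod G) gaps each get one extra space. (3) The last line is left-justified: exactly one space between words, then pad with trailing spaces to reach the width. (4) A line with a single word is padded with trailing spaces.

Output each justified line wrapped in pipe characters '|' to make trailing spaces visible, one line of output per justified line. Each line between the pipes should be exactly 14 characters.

Line 1: ['cheese', 'sea'] (min_width=10, slack=4)
Line 2: ['stop', 'this', 'I'] (min_width=11, slack=3)
Line 3: ['blue', 'standard'] (min_width=13, slack=1)
Line 4: ['heart', 'quick'] (min_width=11, slack=3)
Line 5: ['program', 'time'] (min_width=12, slack=2)
Line 6: ['how', 'happy'] (min_width=9, slack=5)
Line 7: ['guitar', 'code'] (min_width=11, slack=3)
Line 8: ['version', 'spoon'] (min_width=13, slack=1)

Answer: |cheese     sea|
|stop   this  I|
|blue  standard|
|heart    quick|
|program   time|
|how      happy|
|guitar    code|
|version spoon |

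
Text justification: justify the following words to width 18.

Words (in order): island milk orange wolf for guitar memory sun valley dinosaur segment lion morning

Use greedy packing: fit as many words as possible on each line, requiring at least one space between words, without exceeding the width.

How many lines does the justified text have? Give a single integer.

Answer: 5

Derivation:
Line 1: ['island', 'milk', 'orange'] (min_width=18, slack=0)
Line 2: ['wolf', 'for', 'guitar'] (min_width=15, slack=3)
Line 3: ['memory', 'sun', 'valley'] (min_width=17, slack=1)
Line 4: ['dinosaur', 'segment'] (min_width=16, slack=2)
Line 5: ['lion', 'morning'] (min_width=12, slack=6)
Total lines: 5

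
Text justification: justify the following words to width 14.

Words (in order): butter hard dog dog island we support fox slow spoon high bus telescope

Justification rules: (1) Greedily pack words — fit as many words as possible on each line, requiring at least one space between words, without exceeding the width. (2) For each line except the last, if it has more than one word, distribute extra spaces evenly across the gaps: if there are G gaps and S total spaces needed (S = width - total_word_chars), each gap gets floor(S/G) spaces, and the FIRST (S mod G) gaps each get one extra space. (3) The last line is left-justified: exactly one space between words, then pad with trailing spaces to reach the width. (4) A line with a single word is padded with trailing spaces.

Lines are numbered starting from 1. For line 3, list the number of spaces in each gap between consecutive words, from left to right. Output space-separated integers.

Answer: 1 1

Derivation:
Line 1: ['butter', 'hard'] (min_width=11, slack=3)
Line 2: ['dog', 'dog', 'island'] (min_width=14, slack=0)
Line 3: ['we', 'support', 'fox'] (min_width=14, slack=0)
Line 4: ['slow', 'spoon'] (min_width=10, slack=4)
Line 5: ['high', 'bus'] (min_width=8, slack=6)
Line 6: ['telescope'] (min_width=9, slack=5)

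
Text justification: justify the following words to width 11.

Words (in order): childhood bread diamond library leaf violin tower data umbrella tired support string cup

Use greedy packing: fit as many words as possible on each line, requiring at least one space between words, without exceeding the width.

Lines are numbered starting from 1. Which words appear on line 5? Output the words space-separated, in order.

Answer: leaf violin

Derivation:
Line 1: ['childhood'] (min_width=9, slack=2)
Line 2: ['bread'] (min_width=5, slack=6)
Line 3: ['diamond'] (min_width=7, slack=4)
Line 4: ['library'] (min_width=7, slack=4)
Line 5: ['leaf', 'violin'] (min_width=11, slack=0)
Line 6: ['tower', 'data'] (min_width=10, slack=1)
Line 7: ['umbrella'] (min_width=8, slack=3)
Line 8: ['tired'] (min_width=5, slack=6)
Line 9: ['support'] (min_width=7, slack=4)
Line 10: ['string', 'cup'] (min_width=10, slack=1)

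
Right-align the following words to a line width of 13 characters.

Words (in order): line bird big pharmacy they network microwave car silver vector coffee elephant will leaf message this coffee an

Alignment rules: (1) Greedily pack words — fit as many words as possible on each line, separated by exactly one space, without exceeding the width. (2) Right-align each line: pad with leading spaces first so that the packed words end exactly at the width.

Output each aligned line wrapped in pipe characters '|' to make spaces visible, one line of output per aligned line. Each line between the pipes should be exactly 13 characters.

Line 1: ['line', 'bird', 'big'] (min_width=13, slack=0)
Line 2: ['pharmacy', 'they'] (min_width=13, slack=0)
Line 3: ['network'] (min_width=7, slack=6)
Line 4: ['microwave', 'car'] (min_width=13, slack=0)
Line 5: ['silver', 'vector'] (min_width=13, slack=0)
Line 6: ['coffee'] (min_width=6, slack=7)
Line 7: ['elephant', 'will'] (min_width=13, slack=0)
Line 8: ['leaf', 'message'] (min_width=12, slack=1)
Line 9: ['this', 'coffee'] (min_width=11, slack=2)
Line 10: ['an'] (min_width=2, slack=11)

Answer: |line bird big|
|pharmacy they|
|      network|
|microwave car|
|silver vector|
|       coffee|
|elephant will|
| leaf message|
|  this coffee|
|           an|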